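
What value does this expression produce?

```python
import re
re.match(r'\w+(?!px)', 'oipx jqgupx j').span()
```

(0, 4)

A negative assertion filters positions out without eating any characters.
`re.match` won't scan ahead — the pattern has to work from the very first character.
The match spans [0:4] → 'oipx'.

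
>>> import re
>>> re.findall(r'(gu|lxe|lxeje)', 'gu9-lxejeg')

Alternation tries branches left to right and keeps the first one that lets the overall match succeed at that position.
Matches: at [0:2] match 'gu', group 1 = 'gu'; at [4:7] match 'lxe', group 1 = 'lxe'.
With a single group, `findall` returns only what that group captured — 2 items.

['gu', 'lxe']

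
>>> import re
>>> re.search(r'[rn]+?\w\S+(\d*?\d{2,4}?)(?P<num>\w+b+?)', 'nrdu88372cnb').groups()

This matches one or more of one of [rn] (lazy), then a word character, then one or more of a non-whitespace character; then zero or more of a digit (lazy), then 2 to 4 of a digit (lazy) (captured); then one or more of a word character, then one or more of a literal 'b' (lazy) (captured as 'num').
`re.search` tries every starting position until one works.
The match spans [0:12] → 'nrdu88372cnb'.
Captured: group 1 = '72', group 2 = 'cnb'.

('72', 'cnb')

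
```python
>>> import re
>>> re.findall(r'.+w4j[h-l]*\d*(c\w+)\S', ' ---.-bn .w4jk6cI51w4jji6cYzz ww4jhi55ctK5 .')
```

['ctK']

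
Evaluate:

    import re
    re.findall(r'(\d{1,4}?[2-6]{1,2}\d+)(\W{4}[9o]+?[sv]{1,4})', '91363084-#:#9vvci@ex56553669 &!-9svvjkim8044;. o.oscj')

[('91363084', '-#:#9vv'), ('56553669', ' &!-9svv')]

The pattern matches 1 to 4 of a digit (lazy), then 1 to 2 of a character in [2-6], then one or more of a digit (captured); then exactly 4 of a non-word character, then one or more of one of [9o] (lazy), then 1 to 4 of one of [sv] (captured).
Matches: at [0:15] match '91363084-#:#9vv', groups = ('91363084', '-#:#9vv'); at [20:36] match '56553669 &!-9svv', groups = ('56553669', ' &!-9svv').
Multiple groups make `findall` return tuples — one 2-tuple for each match.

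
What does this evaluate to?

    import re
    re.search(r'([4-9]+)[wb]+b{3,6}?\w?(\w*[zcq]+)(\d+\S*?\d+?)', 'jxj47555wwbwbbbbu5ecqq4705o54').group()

'47555wwbwbbbbu5ecqq4705o5'

The pattern matches one or more of a character in [4-9] (captured); then one or more of one of [wb], then 3 to 6 of a literal 'b' (lazy), then optionally a word character; then zero or more of a word character, then one or more of one of [zcq] (captured); then one or more of a digit, then zero or more of a non-whitespace character (lazy), then one or more of a digit (lazy) (captured).
`re.search` scans for the first position where the pattern succeeds.
The match spans [3:28] → '47555wwbwbbbbu5ecqq4705o5'.
Captured: group 1 = '47555', group 2 = '5ecqq', group 3 = '4705o5'.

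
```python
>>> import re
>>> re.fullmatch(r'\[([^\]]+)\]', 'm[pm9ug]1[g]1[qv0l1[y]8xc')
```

None

`re.fullmatch` requires the pattern to consume the entire string.
Here the pattern can't cover the whole string, so the call returns None.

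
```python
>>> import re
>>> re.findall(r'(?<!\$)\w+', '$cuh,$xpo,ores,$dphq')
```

A negative assertion filters positions out without eating any characters.
`findall` yields the raw match text (4 of them) because the pattern has no groups.

['uh', 'po', 'ores', 'phq']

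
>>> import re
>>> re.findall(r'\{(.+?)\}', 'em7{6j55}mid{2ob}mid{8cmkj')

['6j55', '2ob']

Lazy quantifiers expand one character at a time until the remainder of the pattern can match.
`findall` collects group 1 from each match (2 total).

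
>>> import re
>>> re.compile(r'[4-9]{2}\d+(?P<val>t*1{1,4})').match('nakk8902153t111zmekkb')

None

This matches exactly 2 of a character in [4-9], then one or more of a digit; then zero or more of a literal 't', then 1 to 4 of the literal '1' (captured as 'val').
With `match`, the pattern is implicitly anchored at the beginning.
Here the string doesn't start with a match, so the call returns None.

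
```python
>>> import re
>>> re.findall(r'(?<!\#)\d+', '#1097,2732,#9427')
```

['097', '2732', '427']

The negative lookaround is zero-width — it rules out positions where the adjacent text would match, without consuming anything.
Walking the string: at [2:5] → '097'; at [6:10] → '2732'; at [13:16] → '427'.
No capturing groups, so `findall` returns the 3 full match strings.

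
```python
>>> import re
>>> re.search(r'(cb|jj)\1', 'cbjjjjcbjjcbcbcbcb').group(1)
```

'jj'

The backreference `\1` re-matches whatever the first group consumed, character for character.
Unlike `match`, `search` isn't anchored — it looks for the pattern anywhere in the string.
The match spans [2:6] → 'jjjj'.
Captured: group 1 = 'jj'.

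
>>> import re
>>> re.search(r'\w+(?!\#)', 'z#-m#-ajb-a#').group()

A negative assertion filters positions out without eating any characters.
`re.search` scans for the first position where the pattern succeeds.
The match spans [6:9] → 'ajb'.

'ajb'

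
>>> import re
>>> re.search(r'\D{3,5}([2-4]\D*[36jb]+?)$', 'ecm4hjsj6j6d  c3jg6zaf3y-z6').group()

'zaf3y-z6'

Pattern: 3 to 5 of a non-digit; then a character in [2-4], then zero or more of a non-digit, then one or more of one of [36jb] (lazy) (captured); then anchored at the end.
`re.search` tries every starting position until one works.
The match spans [19:27] → 'zaf3y-z6'.
Captured: group 1 = '3y-z6'.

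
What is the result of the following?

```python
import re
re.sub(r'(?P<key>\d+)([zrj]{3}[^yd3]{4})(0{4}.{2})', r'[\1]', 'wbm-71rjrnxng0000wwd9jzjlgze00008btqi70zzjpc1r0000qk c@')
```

'wbm-[71]d[9]tqi[70] c@'

Pattern: one or more of a digit (captured as 'key'); then exactly 3 of one of [zrj], then exactly 4 of any character except [yd3] (captured); then exactly 4 of the literal '0', then exactly 2 of any character (captured).
The replacement refers to a captured group, so each match is rewritten using its own captured text.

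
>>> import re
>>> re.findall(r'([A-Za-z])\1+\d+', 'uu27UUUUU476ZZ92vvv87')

['u', 'U', 'Z', 'v']

`\1` is not a pattern — it's the concrete string captured by group 1, re-applied verbatim.
Scanning left to right: at [0:4] match 'uu27', group 1 = 'u'; at [4:12] match 'UUUUU476', group 1 = 'U'; at [12:16] match 'ZZ92', group 1 = 'Z'; at [16:21] match 'vvv87', group 1 = 'v'.
With a single group, `findall` returns only what that group captured — 4 items.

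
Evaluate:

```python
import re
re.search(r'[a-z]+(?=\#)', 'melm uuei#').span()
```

(5, 9)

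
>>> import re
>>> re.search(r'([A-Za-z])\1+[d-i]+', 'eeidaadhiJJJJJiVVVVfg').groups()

('e',)

The match spans [0:4] → 'eeid'.
Captured: group 1 = 'e'.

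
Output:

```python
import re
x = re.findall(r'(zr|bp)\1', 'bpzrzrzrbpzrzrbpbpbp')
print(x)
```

`\1` has to match the exact text group 1 already captured.
Walking the string: at [2:6] match 'zrzr', group 1 = 'zr'; at [10:14] match 'zrzr', group 1 = 'zr'; at [14:18] match 'bpbp', group 1 = 'bp'.
One capturing group, so `findall` returns just the captured substring from each match — 3 in all.

['zr', 'zr', 'bp']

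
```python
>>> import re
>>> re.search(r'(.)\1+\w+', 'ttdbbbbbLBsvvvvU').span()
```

(0, 16)

`\1` is not a pattern — it's the concrete string captured by group 1, re-applied verbatim.
`re.search` tries every starting position until one works.
The match spans [0:16] → 'ttdbbbbbLBsvvvvU'.
Captured: group 1 = 't'.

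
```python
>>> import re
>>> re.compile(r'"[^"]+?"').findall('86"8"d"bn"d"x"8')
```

Scanning left to right: at [2:5] → '"8"'; at [6:10] → '"bn"'; at [11:14] → '"x"'.
`findall` yields the raw match text (3 of them) because the pattern has no groups.

['"8"', '"bn"', '"x"']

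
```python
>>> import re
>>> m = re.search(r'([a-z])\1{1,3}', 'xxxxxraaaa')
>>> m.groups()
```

The backreference `\1` re-matches whatever the first group consumed, character for character.
`re.search` scans for the first position where the pattern succeeds.
The match spans [0:4] → 'xxxx'.
Captured: group 1 = 'x'.

('x',)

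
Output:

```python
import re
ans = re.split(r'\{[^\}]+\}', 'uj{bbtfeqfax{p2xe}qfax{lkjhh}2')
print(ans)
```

['uj', 'qfax', '2']

`split` removes every match and returns the 3 fragments in between.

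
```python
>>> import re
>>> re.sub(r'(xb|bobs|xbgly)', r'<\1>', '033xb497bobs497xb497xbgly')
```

'033<xb>497<bobs>497<xb>497<xb>gly'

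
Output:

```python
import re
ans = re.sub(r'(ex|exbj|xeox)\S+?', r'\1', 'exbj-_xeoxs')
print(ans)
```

exj-_xeox

Alternation tries branches left to right and keeps the first one that lets the overall match succeed at that position.
`\1` in the replacement pulls in group 1's text for each match.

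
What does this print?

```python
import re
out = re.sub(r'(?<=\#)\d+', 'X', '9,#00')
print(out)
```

Lookahead/lookbehind check context without consuming it, so the matched span excludes the asserted characters.
Matches: at [3:5] → '00'.
Each match is replaced by 'X'.

9,#X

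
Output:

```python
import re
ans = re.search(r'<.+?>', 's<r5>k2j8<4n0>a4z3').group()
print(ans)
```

A non-greedy quantifier consumes as few characters as it can — just enough that the remainder of the pattern still matches from where it stops; whatever follows it matches normally.
`re.search` tries every starting position until one works.
The match spans [1:5] → '<r5>'.

<r5>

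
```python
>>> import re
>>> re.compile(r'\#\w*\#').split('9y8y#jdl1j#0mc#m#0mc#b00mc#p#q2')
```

Matches to split on: at [4:11] → '#jdl1j#'; at [14:17] → '#m#'; at [20:27] → '#b00mc#'.
`split` removes every match and returns the 4 fragments in between.

['9y8y', '0mc', '0mc', 'p#q2']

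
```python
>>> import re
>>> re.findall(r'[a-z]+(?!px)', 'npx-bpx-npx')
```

['npx', 'bpx', 'npx']

A negative assertion filters positions out without eating any characters.
No capturing groups, so `findall` returns the 3 full match strings.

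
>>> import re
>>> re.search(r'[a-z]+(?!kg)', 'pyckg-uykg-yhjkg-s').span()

The negative lookahead/lookbehind blocks any match where the forbidden context is present.
`re.search` tries every starting position until one works.
The match spans [0:5] → 'pyckg'.

(0, 5)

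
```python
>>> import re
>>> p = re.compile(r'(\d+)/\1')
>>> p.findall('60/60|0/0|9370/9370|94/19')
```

['60', '0', '9370']

A backreference is literal: `\1` must see the identical characters the first group matched.
Scanning left to right: at [0:5] match '60/60', group 1 = '60'; at [6:9] match '0/0', group 1 = '0'; at [10:19] match '9370/9370', group 1 = '9370'.
One capturing group, so `findall` returns just the captured substring from each match — 3 in all.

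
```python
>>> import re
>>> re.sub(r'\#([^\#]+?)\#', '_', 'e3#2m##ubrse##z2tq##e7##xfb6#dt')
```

'e3_____dt'

Each match is replaced by '_'.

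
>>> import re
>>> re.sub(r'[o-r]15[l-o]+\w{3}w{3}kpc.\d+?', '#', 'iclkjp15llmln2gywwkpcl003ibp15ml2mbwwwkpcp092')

'iclkjp15llmln2gywwkpcl003ib#92'

This matches a character in [o-r], then the literal '15', then one or more of a character in [l-o]; then exactly 3 of a word character, then exactly 3 of the literal 'w', then the literal 'kpc'; then any character, then one or more of a digit (lazy).
Each match is replaced by '#'.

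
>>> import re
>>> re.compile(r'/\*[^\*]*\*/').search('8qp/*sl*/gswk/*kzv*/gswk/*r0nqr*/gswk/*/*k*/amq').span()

(3, 9)

`search` walks the string left to right and returns the first match it finds.
The match spans [3:9] → '/*sl*/'.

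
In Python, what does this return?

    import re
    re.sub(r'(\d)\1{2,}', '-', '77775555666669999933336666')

`\1` is not a pattern — it's the concrete string captured by group 1, re-applied verbatim.
`sub` substitutes '-' at each match site.

'------'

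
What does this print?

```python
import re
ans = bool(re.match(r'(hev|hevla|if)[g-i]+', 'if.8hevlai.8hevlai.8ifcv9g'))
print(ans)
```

False

`match` is anchored at position 0; if the pattern doesn't fit there, it returns None.
Here position 0 doesn't satisfy it, so the call returns None, and `bool(None)` is False.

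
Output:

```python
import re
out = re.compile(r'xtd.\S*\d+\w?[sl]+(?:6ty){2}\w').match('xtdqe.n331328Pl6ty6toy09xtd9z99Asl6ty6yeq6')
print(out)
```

None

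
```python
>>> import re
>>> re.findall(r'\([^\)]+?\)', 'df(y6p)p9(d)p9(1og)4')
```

`findall` yields the raw match text (3 of them) because the pattern has no groups.

['(y6p)', '(d)', '(1og)']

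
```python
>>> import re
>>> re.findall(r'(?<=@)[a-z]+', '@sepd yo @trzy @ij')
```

Because the assertion is zero-width, the text it checks is not consumed and won't appear in the result.
Matches: at [1:5] → 'sepd'; at [10:14] → 'trzy'; at [16:18] → 'ij'.
With no groups in the pattern, `findall` gives back each whole match — 3 here.

['sepd', 'trzy', 'ij']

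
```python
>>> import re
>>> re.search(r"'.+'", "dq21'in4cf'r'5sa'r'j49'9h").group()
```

"'in4cf'r'5sa'r'j49'"

Unlike `match`, `search` isn't anchored — it looks for the pattern anywhere in the string.
The match spans [4:23] → "'in4cf'r'5sa'r'j49'".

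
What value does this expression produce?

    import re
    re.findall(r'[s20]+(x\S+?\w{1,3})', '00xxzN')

['xxzN']

The pattern matches one or more of one of [s20]; then a literal 'x', then one or more of a non-whitespace character (lazy), then 1 to 3 of a word character (captured).
Scanning left to right: at [0:6] match '00xxzN', group 1 = 'xxzN'.
Because there's exactly one group, `findall` drops the full match and keeps group 1 from the one hit.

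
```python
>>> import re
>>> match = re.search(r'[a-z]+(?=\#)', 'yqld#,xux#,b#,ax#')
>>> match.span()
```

(0, 4)

Because the assertion is zero-width, the text it checks is not consumed and won't appear in the result.
The match spans [0:4] → 'yqld'.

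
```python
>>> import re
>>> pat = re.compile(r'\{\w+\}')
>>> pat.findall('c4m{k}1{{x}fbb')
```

['{k}', '{x}']

Walking the string: at [3:6] → '{k}'; at [8:11] → '{x}'.
`findall` yields the raw match text (2 of them) because the pattern has no groups.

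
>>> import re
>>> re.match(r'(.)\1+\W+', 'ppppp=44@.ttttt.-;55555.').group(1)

'p'

`\1` has to match the exact text group 1 already captured.
`re.match` only tries the pattern at the start of the string.
The match spans [0:6] → 'ppppp='.
Captured: group 1 = 'p'.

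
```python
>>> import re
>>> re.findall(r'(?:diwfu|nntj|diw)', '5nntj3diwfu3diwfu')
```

The regex engine tests alternatives in the order written; an earlier branch that matches wins even if a later one would match more.
Walking the string: at [1:5] → 'nntj'; at [6:11] → 'diwfu'; at [12:17] → 'diwfu'.
Since nothing is captured, `findall` lists the 3 matched substrings directly.

['nntj', 'diwfu', 'diwfu']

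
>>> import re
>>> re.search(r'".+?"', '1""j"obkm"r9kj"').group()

The match spans [1:5] → '""j"'.

'""j"'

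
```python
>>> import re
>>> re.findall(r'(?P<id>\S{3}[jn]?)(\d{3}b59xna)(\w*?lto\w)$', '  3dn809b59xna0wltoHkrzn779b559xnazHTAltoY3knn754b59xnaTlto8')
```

`findall` packs the 3 group values into a tuple for every match.

[('3dn', '809b59xna', '0wltoHkrzn779b559xnazHTAltoY3knn754b59xnaTlto8')]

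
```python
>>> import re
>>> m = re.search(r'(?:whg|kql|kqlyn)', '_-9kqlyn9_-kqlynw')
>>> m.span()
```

(3, 6)

Alternation isn't longest-match — the leftmost alternative that fits at this position is chosen.
The match spans [3:6] → 'kql'.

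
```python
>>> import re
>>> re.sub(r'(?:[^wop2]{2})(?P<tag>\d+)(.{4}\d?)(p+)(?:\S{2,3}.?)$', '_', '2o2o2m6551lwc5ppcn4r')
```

'2o2o2_'

Pattern: exactly 2 of any character except [wop2] (non-capturing group); then one or more of a digit (captured as 'tag'); then exactly 4 of any character, then optionally a digit (captured); then one or more of a literal 'p' (captured); then 2 to 3 of a non-whitespace character, then optionally any character (non-capturing group); then anchored at the end.
Each match is replaced by '_'.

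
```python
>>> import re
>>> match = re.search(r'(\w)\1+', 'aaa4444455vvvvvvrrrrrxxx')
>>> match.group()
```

'aaa'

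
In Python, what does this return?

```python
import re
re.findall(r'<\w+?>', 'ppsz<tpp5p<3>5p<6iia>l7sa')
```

['<3>', '<6iia>']

With no groups in the pattern, `findall` gives back each whole match — 2 here.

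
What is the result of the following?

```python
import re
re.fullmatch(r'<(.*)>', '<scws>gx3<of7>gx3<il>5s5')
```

None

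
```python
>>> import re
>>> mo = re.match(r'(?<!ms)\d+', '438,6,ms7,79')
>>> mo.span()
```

(0, 3)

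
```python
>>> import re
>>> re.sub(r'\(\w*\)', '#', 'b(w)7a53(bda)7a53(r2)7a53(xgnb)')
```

Matches: at [1:4] → '(w)'; at [8:13] → '(bda)'; at [17:21] → '(r2)'; at [25:31] → '(xgnb)'.
`sub` substitutes '#' at each match site.

'b#7a53#7a53#7a53#'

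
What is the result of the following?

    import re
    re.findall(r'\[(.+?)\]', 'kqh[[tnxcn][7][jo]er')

['[tnxcn', '7', 'jo']

A non-greedy quantifier consumes as few characters as it can — just enough that the remainder of the pattern still matches from where it stops; whatever follows it matches normally.
Matches: at [3:11] match '[[tnxcn]', group 1 = '[tnxcn'; at [11:14] match '[7]', group 1 = '7'; at [14:18] match '[jo]', group 1 = 'jo'.
One capturing group, so `findall` returns just the captured substring from each match — 3 in all.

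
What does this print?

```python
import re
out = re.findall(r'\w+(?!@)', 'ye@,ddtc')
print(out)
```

The negative lookaround is zero-width — it rules out positions where the adjacent text would match, without consuming anything.
Scanning left to right: at [0:1] → 'y'; at [4:8] → 'ddtc'.
Since nothing is captured, `findall` lists the 2 matched substrings directly.

['y', 'ddtc']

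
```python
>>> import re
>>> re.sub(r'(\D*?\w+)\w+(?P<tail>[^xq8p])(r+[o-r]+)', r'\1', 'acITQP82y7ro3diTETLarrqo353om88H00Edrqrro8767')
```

The pattern matches zero or more of a non-digit (lazy), then one or more of a word character (captured); then one or more of a word character; then any character except [xq8p] (captured as 'tail'); then one or more of the literal 'r', then one or more of a character in [o-r] (captured).
`\1` in the replacement pulls in group 1's text for each match.

'acITQP82y7ro3diTETLarrqo353om88H00Edr8767'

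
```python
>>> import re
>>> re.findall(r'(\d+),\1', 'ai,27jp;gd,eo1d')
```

[]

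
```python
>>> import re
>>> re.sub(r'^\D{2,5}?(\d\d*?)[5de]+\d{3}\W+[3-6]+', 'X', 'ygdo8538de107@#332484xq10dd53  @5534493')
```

'X2484xq10dd53  @5534493'

The pattern matches anchored at the start of the string; then 2 to 5 of a non-digit (lazy); then a digit, then zero or more of a digit (lazy) (captured); then one or more of one of [5de]; then exactly 3 of a digit, then one or more of a non-word character, then one or more of a character in [3-6].
Matches: at [0:17] → 'ygdo8538de107@#33'.
Every occurrence is swapped for 'X'.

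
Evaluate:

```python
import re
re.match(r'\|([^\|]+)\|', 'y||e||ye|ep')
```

None

With `match`, the pattern is implicitly anchored at the beginning.
Here position 0 doesn't satisfy it, so the call returns None.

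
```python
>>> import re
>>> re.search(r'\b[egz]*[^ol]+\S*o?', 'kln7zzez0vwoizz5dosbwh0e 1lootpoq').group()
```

The match spans [0:24] → 'kln7zzez0vwoizz5dosbwh0e'.

'kln7zzez0vwoizz5dosbwh0e'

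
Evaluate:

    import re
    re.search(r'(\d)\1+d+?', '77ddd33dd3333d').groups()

('7',)

After group 1 captures some text, `\1` only succeeds where that same text appears again.
`re.search` scans for the first position where the pattern succeeds.
The match spans [0:3] → '77d'.
Captured: group 1 = '7'.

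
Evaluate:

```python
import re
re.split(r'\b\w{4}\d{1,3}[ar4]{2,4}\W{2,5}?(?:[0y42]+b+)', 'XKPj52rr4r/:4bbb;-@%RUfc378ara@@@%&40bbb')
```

['', ';-@%', '']

This matches a word boundary (`\b`, zero-width); then exactly 4 of a word character, then 1 to 3 of a digit; then 2 to 4 of one of [ar4], then 2 to 5 of a non-word character (lazy); then one or more of one of [0y42], then one or more of a literal 'b' (non-capturing group).
Splitting on the pattern gives 3 pieces.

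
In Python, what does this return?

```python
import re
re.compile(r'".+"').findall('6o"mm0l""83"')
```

['"mm0l""83"']

With no groups in the pattern, `findall` gives back each whole match — 1 here.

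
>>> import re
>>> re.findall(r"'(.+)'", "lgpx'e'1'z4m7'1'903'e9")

Walking the string: at [4:20] match "'e'1'z4m7'1'903'", group 1 = "e'1'z4m7'1'903".
`findall` collects group 1 from the one match (1 total).

["e'1'z4m7'1'903"]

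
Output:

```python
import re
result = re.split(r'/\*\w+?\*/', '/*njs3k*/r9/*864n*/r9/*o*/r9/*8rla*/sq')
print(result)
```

['', 'r9', 'r9', 'r9', 'sq']

Splitting on the pattern gives 5 pieces.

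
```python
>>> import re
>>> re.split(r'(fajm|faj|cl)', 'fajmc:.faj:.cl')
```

Alternation isn't longest-match — the leftmost alternative that fits at this position is chosen.
Matches to split on: at [0:4] → 'fajm'; at [7:10] → 'faj'; at [12:14] → 'cl'.
With a capturing group present, the delimiter's captured portion is kept in the result list.

['', 'fajm', 'c:.', 'faj', ':.', 'cl', '']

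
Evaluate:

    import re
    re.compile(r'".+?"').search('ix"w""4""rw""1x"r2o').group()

'"w"'

`re.search` tries every starting position until one works.
The match spans [2:5] → '"w"'.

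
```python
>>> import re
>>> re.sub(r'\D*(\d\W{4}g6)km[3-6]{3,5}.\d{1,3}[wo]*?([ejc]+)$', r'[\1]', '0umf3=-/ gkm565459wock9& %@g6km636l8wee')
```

'0umf3=-/ gkm565459[9& %@g6]'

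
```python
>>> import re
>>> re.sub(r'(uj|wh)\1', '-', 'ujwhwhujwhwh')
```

A backreference is literal: `\1` must see the identical characters the first group matched.
`sub` substitutes '-' at each match site.

'uj-uj-'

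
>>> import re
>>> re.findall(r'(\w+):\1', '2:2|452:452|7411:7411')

The backreference `\1` re-matches whatever the first group consumed, character for character.
One capturing group, so `findall` returns just the captured substring from each match — 3 in all.

['2', '452', '7411']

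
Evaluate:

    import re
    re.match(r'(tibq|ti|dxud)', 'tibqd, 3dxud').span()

The regex engine tests alternatives in the order written; an earlier branch that matches wins even if a later one would match more.
With `match`, the pattern is implicitly anchored at the beginning.
The match spans [0:4] → 'tibq'.
Captured: group 1 = 'tibq'.

(0, 4)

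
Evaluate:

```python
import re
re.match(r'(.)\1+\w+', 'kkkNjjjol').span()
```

(0, 9)

The backreference `\1` re-matches whatever the first group consumed, character for character.
`match` is anchored at position 0; if the pattern doesn't fit there, it returns None.
The match spans [0:9] → 'kkkNjjjol'.
Captured: group 1 = 'k'.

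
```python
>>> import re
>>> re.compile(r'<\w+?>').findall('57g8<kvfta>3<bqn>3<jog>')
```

['<kvfta>', '<bqn>', '<jog>']

Walking the string: at [4:11] → '<kvfta>'; at [12:17] → '<bqn>'; at [18:23] → '<jog>'.
Since nothing is captured, `findall` lists the 3 matched substrings directly.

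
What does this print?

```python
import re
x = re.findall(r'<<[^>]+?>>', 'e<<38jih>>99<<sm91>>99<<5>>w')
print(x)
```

['<<38jih>>', '<<sm91>>', '<<5>>']

No capturing groups, so `findall` returns the 3 full match strings.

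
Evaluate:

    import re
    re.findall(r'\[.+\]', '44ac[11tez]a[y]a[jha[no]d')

`findall` yields the raw match text (1 of them) because the pattern has no groups.

['[11tez]a[y]a[jha[no]']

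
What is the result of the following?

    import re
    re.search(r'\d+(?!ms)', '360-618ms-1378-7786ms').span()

The negative lookaround is zero-width — it rules out positions where the adjacent text would match, without consuming anything.
`re.search` tries every starting position until one works.
The match spans [0:3] → '360'.

(0, 3)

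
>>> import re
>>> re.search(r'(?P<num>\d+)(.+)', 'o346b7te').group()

'346b7te'

Pattern: one or more of a digit (captured as 'num'); then one or more of any character (captured).
The match spans [1:8] → '346b7te'.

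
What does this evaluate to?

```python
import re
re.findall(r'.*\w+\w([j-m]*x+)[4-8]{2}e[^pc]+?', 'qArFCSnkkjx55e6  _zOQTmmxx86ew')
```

This matches zero or more of any character, then one or more of a word character, then a word character; then zero or more of a character in [j-m], then one or more of a literal 'x' (captured); then exactly 2 of a character in [4-8], then the literal 'e'; then one or more of any character except [pc] (lazy).
One capturing group, so `findall` returns just the captured substring from the one match — 1 in all.

['x']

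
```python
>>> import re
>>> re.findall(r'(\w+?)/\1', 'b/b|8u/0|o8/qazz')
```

['b']

After group 1 captures some text, `\1` only succeeds where that same text appears again.
Because there's exactly one group, `findall` drops the full match and keeps group 1 from the one hit.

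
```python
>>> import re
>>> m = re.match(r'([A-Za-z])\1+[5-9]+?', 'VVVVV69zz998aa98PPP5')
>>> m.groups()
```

('V',)

The backreference `\1` re-matches whatever the first group consumed, character for character.
`match` is anchored at position 0; if the pattern doesn't fit there, it returns None.
The match spans [0:6] → 'VVVVV6'.
Captured: group 1 = 'V'.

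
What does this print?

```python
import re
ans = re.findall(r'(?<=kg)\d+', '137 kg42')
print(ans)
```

['42']

Lookahead/lookbehind check context without consuming it, so the matched span excludes the asserted characters.
Scanning left to right: at [6:8] → '42'.
`findall` yields the raw match text (1 of them) because the pattern has no groups.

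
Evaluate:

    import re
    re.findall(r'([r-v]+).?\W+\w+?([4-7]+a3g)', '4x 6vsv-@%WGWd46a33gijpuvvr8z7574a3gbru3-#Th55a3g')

[('vsv', '7574a3g'), ('ru', '55a3g')]

This matches one or more of a character in [r-v] (captured); then optionally any character, then one or more of a non-word character; then one or more of a word character (lazy); then one or more of a character in [4-7], then the literal 'a3g' (captured).
With the lazy modifier that quantifier settles for the fewest repetitions that let the rest of the pattern succeed (the atoms after it are unaffected and can still be greedy).
Matches: at [4:36] match 'vsv-@%WGWd46a33gijpuvvr8z7574a3g', groups = ('vsv', '7574a3g'); at [37:49] match 'ru3-#Th55a3g', groups = ('ru', '55a3g').
`findall` packs the 2 group values into a tuple for every match.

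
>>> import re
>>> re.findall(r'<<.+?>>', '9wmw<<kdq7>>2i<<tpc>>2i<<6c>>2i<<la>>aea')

['<<kdq7>>', '<<tpc>>', '<<6c>>', '<<la>>']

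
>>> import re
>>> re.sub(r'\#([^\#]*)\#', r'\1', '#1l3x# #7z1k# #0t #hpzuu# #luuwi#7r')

'1l3x 7z1k 0t hpzuu luuwi#7r'

Each match is replaced using the text its own group 1 captured.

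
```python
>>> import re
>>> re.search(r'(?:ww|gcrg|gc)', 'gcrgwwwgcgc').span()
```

Alternation isn't longest-match — the leftmost alternative that fits at this position is chosen.
`re.search` tries every starting position until one works.
The match spans [0:4] → 'gcrg'.

(0, 4)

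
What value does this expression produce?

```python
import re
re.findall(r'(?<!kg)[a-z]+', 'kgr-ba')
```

['kgr', 'ba']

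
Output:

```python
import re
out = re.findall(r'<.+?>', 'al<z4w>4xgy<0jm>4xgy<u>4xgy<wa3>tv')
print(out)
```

The `?` after the quantifier makes it lazy — it takes as little as possible before letting the rest of the pattern try.
Walking the string: at [2:7] → '<z4w>'; at [11:16] → '<0jm>'; at [20:23] → '<u>'; at [27:32] → '<wa3>'.
Since nothing is captured, `findall` lists the 4 matched substrings directly.

['<z4w>', '<0jm>', '<u>', '<wa3>']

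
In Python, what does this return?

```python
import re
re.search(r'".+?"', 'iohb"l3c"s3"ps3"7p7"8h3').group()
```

'"l3c"'

`re.search` tries every starting position until one works.
The match spans [4:9] → '"l3c"'.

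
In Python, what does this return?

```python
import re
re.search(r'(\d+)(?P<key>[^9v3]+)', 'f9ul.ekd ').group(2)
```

The match spans [1:9] → '9ul.ekd '.
Captured: group 1 = '9', group 2 = 'ul.ekd '.

'ul.ekd '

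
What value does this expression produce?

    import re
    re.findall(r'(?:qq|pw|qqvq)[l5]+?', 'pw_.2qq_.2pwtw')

[]

Since nothing is captured, `findall` lists the 0 matched substrings directly.
Nothing in the string satisfies the pattern, so the list is empty.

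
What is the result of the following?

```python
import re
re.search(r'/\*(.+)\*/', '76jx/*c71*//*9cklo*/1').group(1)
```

`search` walks the string left to right and returns the first match it finds.
The match spans [4:20] → '/*c71*//*9cklo*/'.
Captured: group 1 = 'c71*//*9cklo'.

'c71*//*9cklo'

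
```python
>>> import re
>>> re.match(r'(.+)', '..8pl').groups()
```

This matches one or more of any character (captured).
`match` is anchored at position 0; if the pattern doesn't fit there, it returns None.
The match spans [0:5] → '..8pl'.
Captured: group 1 = '..8pl'.

('..8pl',)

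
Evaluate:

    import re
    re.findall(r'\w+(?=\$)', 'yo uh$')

The `(?=…)`/`(?<=…)` assertion just peeks at neighbouring text; it doesn't advance the match position.
Matches: at [3:5] → 'uh'.
No capturing groups, so `findall` returns the 1 full match string.

['uh']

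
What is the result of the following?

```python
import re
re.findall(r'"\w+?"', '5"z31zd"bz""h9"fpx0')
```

['"z31zd"', '"h9"']

Walking the string: at [1:8] → '"z31zd"'; at [11:15] → '"h9"'.
No capturing groups, so `findall` returns the 2 full match strings.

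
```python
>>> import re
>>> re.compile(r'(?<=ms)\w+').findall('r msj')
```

The lookaround is zero-width — it requires the adjacent text to match without consuming it, so the asserted text isn't part of the match.
Walking the string: at [4:5] → 'j'.
Since nothing is captured, `findall` lists the 1 matched substring directly.

['j']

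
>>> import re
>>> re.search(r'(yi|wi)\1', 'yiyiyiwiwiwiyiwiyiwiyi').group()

The backreference `\1` re-matches whatever the first group consumed, character for character.
The match spans [0:4] → 'yiyi'.

'yiyi'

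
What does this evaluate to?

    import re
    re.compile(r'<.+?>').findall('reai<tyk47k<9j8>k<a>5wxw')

['<tyk47k<9j8>', '<a>']

Lazy quantifiers expand one character at a time until the remainder of the pattern can match.
With no groups in the pattern, `findall` gives back each whole match — 2 here.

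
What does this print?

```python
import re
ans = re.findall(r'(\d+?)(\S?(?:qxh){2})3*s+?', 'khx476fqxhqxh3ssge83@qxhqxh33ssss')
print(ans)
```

With 2 capturing groups, `findall` returns a 2-tuple per match.

[('476', 'fqxhqxh'), ('83', '@qxhqxh')]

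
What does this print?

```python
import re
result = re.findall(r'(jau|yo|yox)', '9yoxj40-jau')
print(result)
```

['yo', 'jau']

The regex engine tests alternatives in the order written; an earlier branch that matches wins even if a later one would match more.
With a single group, `findall` returns only what that group captured — 2 items.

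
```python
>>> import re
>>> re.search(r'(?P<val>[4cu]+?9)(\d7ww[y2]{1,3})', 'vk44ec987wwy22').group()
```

'c987wwy22'

The pattern matches one or more of one of [4cu] (lazy), then a literal '9' (captured as 'val'); then a digit, then the literal '7ww', then 1 to 3 of one of [y2] (captured).
`search` walks the string left to right and returns the first match it finds.
The match spans [5:14] → 'c987wwy22'.
Captured: group 1 = 'c9', group 2 = '87wwy22'.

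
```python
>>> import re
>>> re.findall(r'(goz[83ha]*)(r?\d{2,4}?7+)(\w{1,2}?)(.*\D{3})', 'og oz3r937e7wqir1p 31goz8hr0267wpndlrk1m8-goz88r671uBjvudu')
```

This matches the literal 'goz', then zero or more of one of [83ha] (captured); then optionally the literal 'r', then 2 to 4 of a digit (lazy), then one or more of the literal '7' (captured); then 1 to 2 of a word character (lazy) (captured); then zero or more of any character, then exactly 3 of a non-digit (captured).
A `+?`/`*?`/`{m,n}?` starts at its minimum and grows only as far as needed for what follows to match.
Walking the string: at [21:58] match 'goz8hr0267wpndlrk1m8-goz88r671uBjvudu', groups = ('goz8h', 'r0267', 'w', 'pndlrk1m8-goz88r671uBjvudu').
`findall` packs the 4 group values into a tuple for every match.

[('goz8h', 'r0267', 'w', 'pndlrk1m8-goz88r671uBjvudu')]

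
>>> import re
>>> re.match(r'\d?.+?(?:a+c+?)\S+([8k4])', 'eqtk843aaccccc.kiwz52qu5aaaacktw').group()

The pattern matches optionally a digit, then one or more of any character (lazy); then one or more of a literal 'a', then one or more of a literal 'c' (lazy) (non-capturing group); then one or more of a non-whitespace character; then one of [8k4] (captured).
`match` is anchored at position 0; if the pattern doesn't fit there, it returns None.
The match spans [0:30] → 'eqtk843aaccccc.kiwz52qu5aaaack'.
Captured: group 1 = 'k'.

'eqtk843aaccccc.kiwz52qu5aaaack'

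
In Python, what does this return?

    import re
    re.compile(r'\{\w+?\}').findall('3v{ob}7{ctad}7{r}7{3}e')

Walking the string: at [2:6] → '{ob}'; at [7:13] → '{ctad}'; at [14:17] → '{r}'; at [18:21] → '{3}'.
With no groups in the pattern, `findall` gives back each whole match — 4 here.

['{ob}', '{ctad}', '{r}', '{3}']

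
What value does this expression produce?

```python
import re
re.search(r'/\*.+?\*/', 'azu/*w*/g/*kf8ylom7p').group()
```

'/*w*/'

`search` walks the string left to right and returns the first match it finds.
The match spans [3:8] → '/*w*/'.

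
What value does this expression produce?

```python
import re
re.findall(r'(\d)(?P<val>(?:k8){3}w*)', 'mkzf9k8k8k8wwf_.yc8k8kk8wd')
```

[('9', 'k8k8k8ww')]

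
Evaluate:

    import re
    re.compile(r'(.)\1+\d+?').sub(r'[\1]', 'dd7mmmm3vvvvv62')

`\1` is not a pattern — it's the concrete string captured by group 1, re-applied verbatim.
Matches: at [0:3] → 'dd7'; at [3:8] → 'mmmm3'; at [8:14] → 'vvvvv6'.
Each match is replaced using the text its own group 1 captured.

'[d][m][v]2'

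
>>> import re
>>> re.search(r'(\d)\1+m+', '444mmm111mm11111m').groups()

('4',)

The backreference `\1` re-matches whatever the first group consumed, character for character.
`re.search` tries every starting position until one works.
The match spans [0:6] → '444mmm'.
Captured: group 1 = '4'.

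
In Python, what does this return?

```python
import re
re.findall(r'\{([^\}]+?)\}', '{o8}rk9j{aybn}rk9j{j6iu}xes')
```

Scanning left to right: at [0:4] match '{o8}', group 1 = 'o8'; at [8:14] match '{aybn}', group 1 = 'aybn'; at [18:24] match '{j6iu}', group 1 = 'j6iu'.
Because there's exactly one group, `findall` drops the full match and keeps group 1 from each hit.

['o8', 'aybn', 'j6iu']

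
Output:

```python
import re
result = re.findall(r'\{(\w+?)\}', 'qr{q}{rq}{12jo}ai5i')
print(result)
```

Walking the string: at [2:5] match '{q}', group 1 = 'q'; at [5:9] match '{rq}', group 1 = 'rq'; at [9:15] match '{12jo}', group 1 = '12jo'.
`findall` collects group 1 from each match (3 total).

['q', 'rq', '12jo']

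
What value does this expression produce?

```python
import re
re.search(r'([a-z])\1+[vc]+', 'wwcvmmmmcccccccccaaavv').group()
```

'wwcv'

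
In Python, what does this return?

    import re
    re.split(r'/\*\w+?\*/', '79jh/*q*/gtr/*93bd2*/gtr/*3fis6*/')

Matches to split on: at [4:9] → '/*q*/'; at [12:21] → '/*93bd2*/'; at [24:33] → '/*3fis6*/'.
The string is cut at each match, leaving 4 pieces.

['79jh', 'gtr', 'gtr', '']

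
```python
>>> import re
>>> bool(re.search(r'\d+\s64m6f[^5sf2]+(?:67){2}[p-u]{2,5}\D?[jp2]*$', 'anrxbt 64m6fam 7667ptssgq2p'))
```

False

The pattern matches one or more of a digit, then whitespace, then the literal '64m'; then the literal '6f', then one or more of any character except [5sf2], then the literal '67' repeated 2 times; then 2 to 5 of a character in [p-u]; then optionally a non-digit; then zero or more of one of [jp2]; then anchored at the end.
Here no position works, so the call returns None, and `bool(None)` is False.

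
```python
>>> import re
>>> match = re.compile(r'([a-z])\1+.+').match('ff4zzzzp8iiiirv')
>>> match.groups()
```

The match spans [0:15] → 'ff4zzzzp8iiiirv'.
Captured: group 1 = 'f'.

('f',)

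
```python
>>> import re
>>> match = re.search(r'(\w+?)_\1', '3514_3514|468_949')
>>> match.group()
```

`\1` is not a pattern — it's the concrete string captured by group 1, re-applied verbatim.
The match spans [0:9] → '3514_3514'.

'3514_3514'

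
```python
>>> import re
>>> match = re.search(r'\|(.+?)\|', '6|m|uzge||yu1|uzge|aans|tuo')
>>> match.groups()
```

('m',)

The match spans [1:4] → '|m|'.
Captured: group 1 = 'm'.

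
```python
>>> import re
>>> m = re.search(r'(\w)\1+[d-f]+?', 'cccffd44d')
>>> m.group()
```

'cccf'

After group 1 captures some text, `\1` only succeeds where that same text appears again.
Unlike `match`, `search` isn't anchored — it looks for the pattern anywhere in the string.
The match spans [0:4] → 'cccf'.
Captured: group 1 = 'c'.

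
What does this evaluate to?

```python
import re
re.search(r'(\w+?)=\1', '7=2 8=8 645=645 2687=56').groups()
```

('8',)

The match spans [4:7] → '8=8'.
Captured: group 1 = '8'.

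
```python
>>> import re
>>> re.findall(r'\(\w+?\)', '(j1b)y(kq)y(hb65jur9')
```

No capturing groups, so `findall` returns the 2 full match strings.

['(j1b)', '(kq)']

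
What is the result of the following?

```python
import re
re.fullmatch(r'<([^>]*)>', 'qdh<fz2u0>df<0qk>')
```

None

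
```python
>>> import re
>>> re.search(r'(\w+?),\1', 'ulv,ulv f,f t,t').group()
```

A backreference is literal: `\1` must see the identical characters the first group matched.
`search` walks the string left to right and returns the first match it finds.
The match spans [0:7] → 'ulv,ulv'.
Captured: group 1 = 'ulv'.

'ulv,ulv'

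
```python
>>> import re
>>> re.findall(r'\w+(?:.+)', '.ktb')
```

['ktb']

This matches one or more of a word character; then one or more of any character (non-capturing group).
Matches: at [1:4] → 'ktb'.
With no groups in the pattern, `findall` gives back each whole match — 1 here.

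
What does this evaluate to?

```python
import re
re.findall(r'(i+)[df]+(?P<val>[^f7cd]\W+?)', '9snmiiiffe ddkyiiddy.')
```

Pattern: one or more of a literal 'i' (captured); then one or more of one of [df]; then any character except [f7cd], then one or more of a non-word character (lazy) (captured as 'val').
Walking the string: at [4:11] match 'iiiffe ', groups = ('iii', 'e '); at [15:21] match 'iiddy.', groups = ('ii', 'y.').
`findall` packs the 2 group values into a tuple for every match.

[('iii', 'e '), ('ii', 'y.')]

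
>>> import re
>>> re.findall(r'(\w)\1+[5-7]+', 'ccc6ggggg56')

After group 1 captures some text, `\1` only succeeds where that same text appears again.
Matches: at [0:4] match 'ccc6', group 1 = 'c'; at [4:11] match 'ggggg56', group 1 = 'g'.
One capturing group, so `findall` returns just the captured substring from each match — 2 in all.

['c', 'g']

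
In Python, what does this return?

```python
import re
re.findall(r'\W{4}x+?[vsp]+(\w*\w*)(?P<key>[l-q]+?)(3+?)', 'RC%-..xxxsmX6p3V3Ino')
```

3 groups means the one result is a tuple of 3 captured strings — 1 here.

[('mX6', 'p', '3')]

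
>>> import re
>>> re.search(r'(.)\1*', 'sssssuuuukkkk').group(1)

's'

After group 1 captures some text, `\1` only succeeds where that same text appears again.
`search` walks the string left to right and returns the first match it finds.
The match spans [0:5] → 'sssss'.
Captured: group 1 = 's'.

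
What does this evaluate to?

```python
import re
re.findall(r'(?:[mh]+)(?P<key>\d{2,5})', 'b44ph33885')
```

This matches one or more of one of [mh] (non-capturing group); then 2 to 5 of a digit (captured as 'key').
Walking the string: at [4:10] match 'h33885', group 1 = '33885'.
`findall` collects group 1 from the one match (1 total).

['33885']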